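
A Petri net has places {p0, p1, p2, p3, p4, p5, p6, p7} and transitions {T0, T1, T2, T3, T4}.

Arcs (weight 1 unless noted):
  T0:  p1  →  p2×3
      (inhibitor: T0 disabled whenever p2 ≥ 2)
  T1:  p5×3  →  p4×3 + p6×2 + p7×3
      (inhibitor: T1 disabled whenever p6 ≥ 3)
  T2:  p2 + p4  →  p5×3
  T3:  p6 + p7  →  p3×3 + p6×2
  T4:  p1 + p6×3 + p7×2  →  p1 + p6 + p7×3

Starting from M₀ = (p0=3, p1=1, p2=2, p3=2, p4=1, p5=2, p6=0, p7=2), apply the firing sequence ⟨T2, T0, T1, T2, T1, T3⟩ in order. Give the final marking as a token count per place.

step 1: fire T2:  (p0=3, p1=1, p2=2, p3=2, p4=1, p5=2, p6=0, p7=2) → (p0=3, p1=1, p2=1, p3=2, p4=0, p5=5, p6=0, p7=2)
step 2: fire T0:  (p0=3, p1=1, p2=1, p3=2, p4=0, p5=5, p6=0, p7=2) → (p0=3, p1=0, p2=4, p3=2, p4=0, p5=5, p6=0, p7=2)
step 3: fire T1:  (p0=3, p1=0, p2=4, p3=2, p4=0, p5=5, p6=0, p7=2) → (p0=3, p1=0, p2=4, p3=2, p4=3, p5=2, p6=2, p7=5)
step 4: fire T2:  (p0=3, p1=0, p2=4, p3=2, p4=3, p5=2, p6=2, p7=5) → (p0=3, p1=0, p2=3, p3=2, p4=2, p5=5, p6=2, p7=5)
step 5: fire T1:  (p0=3, p1=0, p2=3, p3=2, p4=2, p5=5, p6=2, p7=5) → (p0=3, p1=0, p2=3, p3=2, p4=5, p5=2, p6=4, p7=8)
step 6: fire T3:  (p0=3, p1=0, p2=3, p3=2, p4=5, p5=2, p6=4, p7=8) → (p0=3, p1=0, p2=3, p3=5, p4=5, p5=2, p6=5, p7=7)

(p0=3, p1=0, p2=3, p3=5, p4=5, p5=2, p6=5, p7=7)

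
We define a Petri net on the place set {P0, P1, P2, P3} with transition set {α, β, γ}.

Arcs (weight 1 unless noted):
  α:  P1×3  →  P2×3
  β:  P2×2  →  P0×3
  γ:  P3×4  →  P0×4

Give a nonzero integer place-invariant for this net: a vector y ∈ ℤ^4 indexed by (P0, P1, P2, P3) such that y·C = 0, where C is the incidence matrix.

Incidence matrix C (rows=places, cols=transitions):
        α    β    γ
   P0   0    3    4
   P1  -3    0    0
   P2   3   -2    0
   P3   0    0   -4

Candidate y = [2, 3, 3, 2]; check y·C column-wise:
  col α: 2·0 + 3·-3 + 3·3 + 2·0 = 0
  col β: 2·3 + 3·0 + 3·-2 + 2·0 = 0
  col γ: 2·4 + 3·0 + 3·0 + 2·-4 = 0

y = (P0:2, P1:3, P2:3, P3:2)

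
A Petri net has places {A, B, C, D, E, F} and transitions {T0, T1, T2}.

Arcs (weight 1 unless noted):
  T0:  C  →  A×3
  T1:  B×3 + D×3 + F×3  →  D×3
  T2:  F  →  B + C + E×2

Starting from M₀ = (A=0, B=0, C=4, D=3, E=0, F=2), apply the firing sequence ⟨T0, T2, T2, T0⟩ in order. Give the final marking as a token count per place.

step 1: fire T0:  (A=0, B=0, C=4, D=3, E=0, F=2) → (A=3, B=0, C=3, D=3, E=0, F=2)
step 2: fire T2:  (A=3, B=0, C=3, D=3, E=0, F=2) → (A=3, B=1, C=4, D=3, E=2, F=1)
step 3: fire T2:  (A=3, B=1, C=4, D=3, E=2, F=1) → (A=3, B=2, C=5, D=3, E=4, F=0)
step 4: fire T0:  (A=3, B=2, C=5, D=3, E=4, F=0) → (A=6, B=2, C=4, D=3, E=4, F=0)

(A=6, B=2, C=4, D=3, E=4, F=0)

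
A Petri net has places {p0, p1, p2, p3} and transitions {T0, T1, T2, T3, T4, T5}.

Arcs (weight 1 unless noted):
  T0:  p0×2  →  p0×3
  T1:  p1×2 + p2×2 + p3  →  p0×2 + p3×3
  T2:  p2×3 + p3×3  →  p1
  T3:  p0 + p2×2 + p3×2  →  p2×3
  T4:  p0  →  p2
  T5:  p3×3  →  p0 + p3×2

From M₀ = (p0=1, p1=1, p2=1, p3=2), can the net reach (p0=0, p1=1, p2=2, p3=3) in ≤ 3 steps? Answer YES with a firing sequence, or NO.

depth 0: 1 marking
depth 1: 2 markings reached so far
depth 2: 2 markings reached so far
(frontier empty at depth 2; search complete)
target is not among the 2 markings reachable within 3 steps

NO — not reachable within 3 firings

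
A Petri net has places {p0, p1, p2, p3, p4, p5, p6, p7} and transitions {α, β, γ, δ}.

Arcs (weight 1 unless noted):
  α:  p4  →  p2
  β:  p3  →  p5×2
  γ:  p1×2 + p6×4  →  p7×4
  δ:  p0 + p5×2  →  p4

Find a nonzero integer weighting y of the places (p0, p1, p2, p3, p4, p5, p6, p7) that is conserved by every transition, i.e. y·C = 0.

Incidence matrix C (rows=places, cols=transitions):
        α    β    γ    δ
   p0   0    0    0   -1
   p1   0    0   -2    0
   p2   1    0    0    0
   p3   0   -1    0    0
   p4  -1    0    0    1
   p5   0    2    0   -2
   p6   0    0   -4    0
   p7   0    0    4    0

Candidate y = [1, 0, 1, 0, 1, 0, 0, 0]; check y·C column-wise:
  col α: 1·0 + 1·1 + 1·-1 = 0
  col β: 1·0 + 1·0 + 0·-1 + 1·0 + 0·2 = 0
  col γ: 1·0 + 0·-2 + 1·0 + 1·0 + 0·-4 + 0·4 = 0
  col δ: 1·-1 + 1·0 + 1·1 + 0·-2 = 0

y = (p0:1, p1:0, p2:1, p3:0, p4:1, p5:0, p6:0, p7:0)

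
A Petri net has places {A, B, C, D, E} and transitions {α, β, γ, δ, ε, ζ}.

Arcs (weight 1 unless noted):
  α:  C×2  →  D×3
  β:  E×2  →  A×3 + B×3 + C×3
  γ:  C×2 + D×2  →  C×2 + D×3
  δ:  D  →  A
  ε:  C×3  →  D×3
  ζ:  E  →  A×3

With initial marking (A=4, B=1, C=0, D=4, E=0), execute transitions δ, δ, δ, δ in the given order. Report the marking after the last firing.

(A=8, B=1, C=0, D=0, E=0)

step 1: fire δ:  (A=4, B=1, C=0, D=4, E=0) → (A=5, B=1, C=0, D=3, E=0)
step 2: fire δ:  (A=5, B=1, C=0, D=3, E=0) → (A=6, B=1, C=0, D=2, E=0)
step 3: fire δ:  (A=6, B=1, C=0, D=2, E=0) → (A=7, B=1, C=0, D=1, E=0)
step 4: fire δ:  (A=7, B=1, C=0, D=1, E=0) → (A=8, B=1, C=0, D=0, E=0)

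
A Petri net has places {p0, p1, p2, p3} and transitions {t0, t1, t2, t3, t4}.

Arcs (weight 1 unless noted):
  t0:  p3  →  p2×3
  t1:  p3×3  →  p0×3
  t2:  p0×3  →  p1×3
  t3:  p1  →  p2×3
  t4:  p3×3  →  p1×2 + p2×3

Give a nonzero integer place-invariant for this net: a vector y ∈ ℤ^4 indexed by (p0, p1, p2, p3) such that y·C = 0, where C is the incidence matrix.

Incidence matrix C (rows=places, cols=transitions):
       t0   t1   t2   t3   t4
   p0   0    3   -3    0    0
   p1   0    0    3   -1    2
   p2   3    0    0    3    3
   p3  -1   -3    0    0   -3

Candidate y = [3, 3, 1, 3]; check y·C column-wise:
  col t0: 3·0 + 3·0 + 1·3 + 3·-1 = 0
  col t1: 3·3 + 3·0 + 1·0 + 3·-3 = 0
  col t2: 3·-3 + 3·3 + 1·0 + 3·0 = 0
  col t3: 3·0 + 3·-1 + 1·3 + 3·0 = 0
  col t4: 3·0 + 3·2 + 1·3 + 3·-3 = 0

y = (p0:3, p1:3, p2:1, p3:3)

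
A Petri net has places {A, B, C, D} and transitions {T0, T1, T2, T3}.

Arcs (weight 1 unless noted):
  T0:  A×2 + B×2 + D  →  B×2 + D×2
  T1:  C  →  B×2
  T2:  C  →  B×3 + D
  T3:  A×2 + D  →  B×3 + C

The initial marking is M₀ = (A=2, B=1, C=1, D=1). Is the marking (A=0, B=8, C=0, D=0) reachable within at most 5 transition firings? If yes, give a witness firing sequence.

YES — reachable via ⟨T1, T3, T1⟩ (3 firings)

step 1: fire T1:  (A=2, B=1, C=1, D=1) → (A=2, B=3, C=0, D=1)
step 2: fire T3:  (A=2, B=3, C=0, D=1) → (A=0, B=6, C=1, D=0)
step 3: fire T1:  (A=0, B=6, C=1, D=0) → (A=0, B=8, C=0, D=0)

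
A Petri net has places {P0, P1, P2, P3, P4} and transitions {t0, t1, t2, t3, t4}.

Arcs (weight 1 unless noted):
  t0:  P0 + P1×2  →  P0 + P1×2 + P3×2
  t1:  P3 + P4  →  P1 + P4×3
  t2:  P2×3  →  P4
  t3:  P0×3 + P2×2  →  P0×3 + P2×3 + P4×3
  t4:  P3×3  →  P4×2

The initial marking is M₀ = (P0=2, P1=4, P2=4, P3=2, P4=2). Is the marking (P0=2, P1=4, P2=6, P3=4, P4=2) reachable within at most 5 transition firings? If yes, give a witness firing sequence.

depth 0: 1 marking
depth 1: 4 markings reached so far
depth 2: 10 markings reached so far
depth 3: 19 markings reached so far
depth 4: 31 markings reached so far
depth 5: 47 markings reached so far
target is not among the 47 markings reachable within 5 steps

NO — not reachable within 5 firings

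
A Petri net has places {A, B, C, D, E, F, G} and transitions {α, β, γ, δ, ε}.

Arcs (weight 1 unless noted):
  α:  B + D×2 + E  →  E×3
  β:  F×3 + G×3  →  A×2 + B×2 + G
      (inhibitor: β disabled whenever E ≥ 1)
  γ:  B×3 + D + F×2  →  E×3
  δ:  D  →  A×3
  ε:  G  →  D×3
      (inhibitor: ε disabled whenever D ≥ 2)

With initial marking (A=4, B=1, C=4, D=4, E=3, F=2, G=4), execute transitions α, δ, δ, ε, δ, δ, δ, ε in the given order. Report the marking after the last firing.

step 1: fire α:  (A=4, B=1, C=4, D=4, E=3, F=2, G=4) → (A=4, B=0, C=4, D=2, E=5, F=2, G=4)
step 2: fire δ:  (A=4, B=0, C=4, D=2, E=5, F=2, G=4) → (A=7, B=0, C=4, D=1, E=5, F=2, G=4)
step 3: fire δ:  (A=7, B=0, C=4, D=1, E=5, F=2, G=4) → (A=10, B=0, C=4, D=0, E=5, F=2, G=4)
step 4: fire ε:  (A=10, B=0, C=4, D=0, E=5, F=2, G=4) → (A=10, B=0, C=4, D=3, E=5, F=2, G=3)
step 5: fire δ:  (A=10, B=0, C=4, D=3, E=5, F=2, G=3) → (A=13, B=0, C=4, D=2, E=5, F=2, G=3)
step 6: fire δ:  (A=13, B=0, C=4, D=2, E=5, F=2, G=3) → (A=16, B=0, C=4, D=1, E=5, F=2, G=3)
step 7: fire δ:  (A=16, B=0, C=4, D=1, E=5, F=2, G=3) → (A=19, B=0, C=4, D=0, E=5, F=2, G=3)
step 8: fire ε:  (A=19, B=0, C=4, D=0, E=5, F=2, G=3) → (A=19, B=0, C=4, D=3, E=5, F=2, G=2)

(A=19, B=0, C=4, D=3, E=5, F=2, G=2)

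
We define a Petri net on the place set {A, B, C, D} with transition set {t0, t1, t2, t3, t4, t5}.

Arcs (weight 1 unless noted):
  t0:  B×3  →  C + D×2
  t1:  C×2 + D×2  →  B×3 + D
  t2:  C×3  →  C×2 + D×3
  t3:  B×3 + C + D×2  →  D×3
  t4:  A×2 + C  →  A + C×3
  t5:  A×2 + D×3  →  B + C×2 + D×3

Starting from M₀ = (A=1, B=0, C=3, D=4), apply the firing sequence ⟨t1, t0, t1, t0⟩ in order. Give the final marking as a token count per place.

step 1: fire t1:  (A=1, B=0, C=3, D=4) → (A=1, B=3, C=1, D=3)
step 2: fire t0:  (A=1, B=3, C=1, D=3) → (A=1, B=0, C=2, D=5)
step 3: fire t1:  (A=1, B=0, C=2, D=5) → (A=1, B=3, C=0, D=4)
step 4: fire t0:  (A=1, B=3, C=0, D=4) → (A=1, B=0, C=1, D=6)

(A=1, B=0, C=1, D=6)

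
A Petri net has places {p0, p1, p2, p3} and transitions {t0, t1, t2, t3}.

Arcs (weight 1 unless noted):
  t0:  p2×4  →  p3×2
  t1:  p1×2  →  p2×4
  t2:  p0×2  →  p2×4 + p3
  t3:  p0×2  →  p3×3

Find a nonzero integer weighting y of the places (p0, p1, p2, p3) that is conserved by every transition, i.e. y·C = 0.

Incidence matrix C (rows=places, cols=transitions):
       t0   t1   t2   t3
   p0   0    0   -2   -2
   p1   0   -2    0    0
   p2  -4    4    4    0
   p3   2    0    1    3

Candidate y = [3, 2, 1, 2]; check y·C column-wise:
  col t0: 3·0 + 2·0 + 1·-4 + 2·2 = 0
  col t1: 3·0 + 2·-2 + 1·4 + 2·0 = 0
  col t2: 3·-2 + 2·0 + 1·4 + 2·1 = 0
  col t3: 3·-2 + 2·0 + 1·0 + 2·3 = 0

y = (p0:3, p1:2, p2:1, p3:2)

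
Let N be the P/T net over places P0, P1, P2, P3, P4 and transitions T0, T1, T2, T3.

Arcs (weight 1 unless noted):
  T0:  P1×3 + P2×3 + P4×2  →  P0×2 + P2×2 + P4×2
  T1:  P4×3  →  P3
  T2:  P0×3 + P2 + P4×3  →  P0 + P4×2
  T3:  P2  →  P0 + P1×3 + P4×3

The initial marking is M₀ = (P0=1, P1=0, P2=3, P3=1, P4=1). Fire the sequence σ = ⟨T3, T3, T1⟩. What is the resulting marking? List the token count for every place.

(P0=3, P1=6, P2=1, P3=2, P4=4)

step 1: fire T3:  (P0=1, P1=0, P2=3, P3=1, P4=1) → (P0=2, P1=3, P2=2, P3=1, P4=4)
step 2: fire T3:  (P0=2, P1=3, P2=2, P3=1, P4=4) → (P0=3, P1=6, P2=1, P3=1, P4=7)
step 3: fire T1:  (P0=3, P1=6, P2=1, P3=1, P4=7) → (P0=3, P1=6, P2=1, P3=2, P4=4)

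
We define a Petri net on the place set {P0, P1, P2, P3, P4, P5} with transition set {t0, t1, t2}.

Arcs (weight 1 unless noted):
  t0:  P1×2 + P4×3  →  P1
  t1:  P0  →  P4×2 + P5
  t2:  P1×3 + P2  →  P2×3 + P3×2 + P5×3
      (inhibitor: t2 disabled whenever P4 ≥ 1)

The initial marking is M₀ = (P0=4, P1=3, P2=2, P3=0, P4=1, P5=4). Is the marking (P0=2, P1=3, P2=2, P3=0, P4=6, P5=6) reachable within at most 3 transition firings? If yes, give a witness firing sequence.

depth 0: 1 marking
depth 1: 2 markings reached so far
depth 2: 4 markings reached so far
depth 3: 6 markings reached so far
target is not among the 6 markings reachable within 3 steps

NO — not reachable within 3 firings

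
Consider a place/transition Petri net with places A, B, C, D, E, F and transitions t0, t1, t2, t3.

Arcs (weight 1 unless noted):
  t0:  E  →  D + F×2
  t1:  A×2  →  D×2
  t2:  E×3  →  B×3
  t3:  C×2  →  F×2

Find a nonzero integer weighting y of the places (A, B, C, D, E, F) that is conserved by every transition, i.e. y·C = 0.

Incidence matrix C (rows=places, cols=transitions):
       t0   t1   t2   t3
    A   0   -2    0    0
    B   0    0    3    0
    C   0    0    0   -2
    D   1    2    0    0
    E  -1    0   -3    0
    F   2    0    0    2

Candidate y = [1, 1, 0, 1, 1, 0]; check y·C column-wise:
  col t0: 1·0 + 1·0 + 1·1 + 1·-1 + 0·2 = 0
  col t1: 1·-2 + 1·0 + 1·2 + 1·0 = 0
  col t2: 1·0 + 1·3 + 1·0 + 1·-3 = 0
  col t3: 1·0 + 1·0 + 0·-2 + 1·0 + 1·0 + 0·2 = 0

y = (A:1, B:1, C:0, D:1, E:1, F:0)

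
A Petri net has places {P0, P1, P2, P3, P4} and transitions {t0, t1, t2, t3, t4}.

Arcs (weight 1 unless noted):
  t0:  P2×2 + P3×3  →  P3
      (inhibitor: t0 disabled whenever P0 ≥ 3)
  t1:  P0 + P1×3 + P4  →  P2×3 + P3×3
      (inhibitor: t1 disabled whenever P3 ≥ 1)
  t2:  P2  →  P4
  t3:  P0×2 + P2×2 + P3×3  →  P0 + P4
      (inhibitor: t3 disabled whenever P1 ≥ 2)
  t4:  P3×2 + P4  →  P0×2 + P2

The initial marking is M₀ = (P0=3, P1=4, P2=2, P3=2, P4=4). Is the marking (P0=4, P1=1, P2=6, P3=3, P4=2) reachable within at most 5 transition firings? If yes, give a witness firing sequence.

step 1: fire t4:  (P0=3, P1=4, P2=2, P3=2, P4=4) → (P0=5, P1=4, P2=3, P3=0, P4=3)
step 2: fire t1:  (P0=5, P1=4, P2=3, P3=0, P4=3) → (P0=4, P1=1, P2=6, P3=3, P4=2)

YES — reachable via ⟨t4, t1⟩ (2 firings)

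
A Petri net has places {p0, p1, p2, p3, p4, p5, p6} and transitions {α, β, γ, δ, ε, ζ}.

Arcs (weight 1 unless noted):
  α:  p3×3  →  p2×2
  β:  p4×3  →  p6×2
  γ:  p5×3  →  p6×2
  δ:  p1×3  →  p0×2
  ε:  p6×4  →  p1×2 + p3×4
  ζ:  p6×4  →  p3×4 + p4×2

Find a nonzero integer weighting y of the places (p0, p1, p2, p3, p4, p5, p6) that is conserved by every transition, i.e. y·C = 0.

Incidence matrix C (rows=places, cols=transitions):
        α    β    γ    δ    ε    ζ
   p0   0    0    0    2    0    0
   p1   0    0    0   -3    2    0
   p2   2    0    0    0    0    0
   p3  -3    0    0    0    4    4
   p4   0   -3    0    0    0    2
   p5   0    0   -3    0    0    0
   p6   0    2    2    0   -4   -4

Candidate y = [3, 2, 3, 2, 2, 2, 3]; check y·C column-wise:
  col α: 3·0 + 2·0 + 3·2 + 2·-3 + 2·0 + 2·0 + 3·0 = 0
  col β: 3·0 + 2·0 + 3·0 + 2·0 + 2·-3 + 2·0 + 3·2 = 0
  col γ: 3·0 + 2·0 + 3·0 + 2·0 + 2·0 + 2·-3 + 3·2 = 0
  col δ: 3·2 + 2·-3 + 3·0 + 2·0 + 2·0 + 2·0 + 3·0 = 0
  col ε: 3·0 + 2·2 + 3·0 + 2·4 + 2·0 + 2·0 + 3·-4 = 0
  col ζ: 3·0 + 2·0 + 3·0 + 2·4 + 2·2 + 2·0 + 3·-4 = 0

y = (p0:3, p1:2, p2:3, p3:2, p4:2, p5:2, p6:3)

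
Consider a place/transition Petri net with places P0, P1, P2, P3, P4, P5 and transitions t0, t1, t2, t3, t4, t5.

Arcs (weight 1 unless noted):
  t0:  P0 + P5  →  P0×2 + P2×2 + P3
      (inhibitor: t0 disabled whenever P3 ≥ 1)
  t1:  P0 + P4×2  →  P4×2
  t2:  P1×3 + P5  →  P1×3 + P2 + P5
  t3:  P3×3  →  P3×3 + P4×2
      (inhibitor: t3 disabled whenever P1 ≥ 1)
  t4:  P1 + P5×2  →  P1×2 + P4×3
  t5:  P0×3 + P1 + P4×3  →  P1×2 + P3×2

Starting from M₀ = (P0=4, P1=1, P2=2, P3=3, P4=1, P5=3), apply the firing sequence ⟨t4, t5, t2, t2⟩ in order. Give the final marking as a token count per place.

(P0=1, P1=3, P2=4, P3=5, P4=1, P5=1)

step 1: fire t4:  (P0=4, P1=1, P2=2, P3=3, P4=1, P5=3) → (P0=4, P1=2, P2=2, P3=3, P4=4, P5=1)
step 2: fire t5:  (P0=4, P1=2, P2=2, P3=3, P4=4, P5=1) → (P0=1, P1=3, P2=2, P3=5, P4=1, P5=1)
step 3: fire t2:  (P0=1, P1=3, P2=2, P3=5, P4=1, P5=1) → (P0=1, P1=3, P2=3, P3=5, P4=1, P5=1)
step 4: fire t2:  (P0=1, P1=3, P2=3, P3=5, P4=1, P5=1) → (P0=1, P1=3, P2=4, P3=5, P4=1, P5=1)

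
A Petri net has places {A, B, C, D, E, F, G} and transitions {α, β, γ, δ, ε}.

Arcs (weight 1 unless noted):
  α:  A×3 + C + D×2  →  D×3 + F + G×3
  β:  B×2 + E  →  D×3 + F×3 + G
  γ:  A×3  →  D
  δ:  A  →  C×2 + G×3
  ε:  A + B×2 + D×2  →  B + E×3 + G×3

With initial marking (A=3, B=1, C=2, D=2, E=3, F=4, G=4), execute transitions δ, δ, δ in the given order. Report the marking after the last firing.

(A=0, B=1, C=8, D=2, E=3, F=4, G=13)

step 1: fire δ:  (A=3, B=1, C=2, D=2, E=3, F=4, G=4) → (A=2, B=1, C=4, D=2, E=3, F=4, G=7)
step 2: fire δ:  (A=2, B=1, C=4, D=2, E=3, F=4, G=7) → (A=1, B=1, C=6, D=2, E=3, F=4, G=10)
step 3: fire δ:  (A=1, B=1, C=6, D=2, E=3, F=4, G=10) → (A=0, B=1, C=8, D=2, E=3, F=4, G=13)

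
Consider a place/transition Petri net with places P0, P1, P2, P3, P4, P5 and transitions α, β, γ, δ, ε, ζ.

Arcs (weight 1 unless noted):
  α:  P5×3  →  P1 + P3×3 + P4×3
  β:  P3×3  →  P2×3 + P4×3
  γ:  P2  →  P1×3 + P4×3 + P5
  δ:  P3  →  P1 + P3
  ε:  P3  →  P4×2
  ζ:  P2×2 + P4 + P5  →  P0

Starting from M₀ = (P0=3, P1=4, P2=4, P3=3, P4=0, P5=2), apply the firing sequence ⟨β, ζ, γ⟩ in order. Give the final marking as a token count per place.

(P0=4, P1=7, P2=4, P3=0, P4=5, P5=2)

step 1: fire β:  (P0=3, P1=4, P2=4, P3=3, P4=0, P5=2) → (P0=3, P1=4, P2=7, P3=0, P4=3, P5=2)
step 2: fire ζ:  (P0=3, P1=4, P2=7, P3=0, P4=3, P5=2) → (P0=4, P1=4, P2=5, P3=0, P4=2, P5=1)
step 3: fire γ:  (P0=4, P1=4, P2=5, P3=0, P4=2, P5=1) → (P0=4, P1=7, P2=4, P3=0, P4=5, P5=2)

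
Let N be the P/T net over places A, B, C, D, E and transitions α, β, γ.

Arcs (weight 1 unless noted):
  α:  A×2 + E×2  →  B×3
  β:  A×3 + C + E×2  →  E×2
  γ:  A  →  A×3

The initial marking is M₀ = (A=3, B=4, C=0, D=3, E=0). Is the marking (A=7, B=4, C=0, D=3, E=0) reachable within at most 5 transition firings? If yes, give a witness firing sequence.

step 1: fire γ:  (A=3, B=4, C=0, D=3, E=0) → (A=5, B=4, C=0, D=3, E=0)
step 2: fire γ:  (A=5, B=4, C=0, D=3, E=0) → (A=7, B=4, C=0, D=3, E=0)

YES — reachable via ⟨γ, γ⟩ (2 firings)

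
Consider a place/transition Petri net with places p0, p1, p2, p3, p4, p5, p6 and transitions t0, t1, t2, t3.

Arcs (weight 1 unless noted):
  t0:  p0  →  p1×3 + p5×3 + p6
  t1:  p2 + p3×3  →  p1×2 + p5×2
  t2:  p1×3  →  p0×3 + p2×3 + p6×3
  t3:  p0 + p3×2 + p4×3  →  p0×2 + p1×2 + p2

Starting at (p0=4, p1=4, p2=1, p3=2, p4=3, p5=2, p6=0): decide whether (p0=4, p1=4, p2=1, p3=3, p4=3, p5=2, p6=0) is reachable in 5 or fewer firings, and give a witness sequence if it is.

depth 0: 1 marking
depth 1: 4 markings reached so far
depth 2: 8 markings reached so far
depth 3: 14 markings reached so far
depth 4: 20 markings reached so far
depth 5: 27 markings reached so far
target is not among the 27 markings reachable within 5 steps

NO — not reachable within 5 firings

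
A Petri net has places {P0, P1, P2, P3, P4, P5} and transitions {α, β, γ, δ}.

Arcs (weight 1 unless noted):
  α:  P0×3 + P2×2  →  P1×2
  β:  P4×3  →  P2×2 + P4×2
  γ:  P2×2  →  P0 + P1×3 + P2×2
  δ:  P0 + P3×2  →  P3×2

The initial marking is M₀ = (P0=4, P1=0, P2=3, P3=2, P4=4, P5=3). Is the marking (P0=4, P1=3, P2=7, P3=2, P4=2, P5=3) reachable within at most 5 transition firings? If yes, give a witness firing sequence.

step 1: fire β:  (P0=4, P1=0, P2=3, P3=2, P4=4, P5=3) → (P0=4, P1=0, P2=5, P3=2, P4=3, P5=3)
step 2: fire β:  (P0=4, P1=0, P2=5, P3=2, P4=3, P5=3) → (P0=4, P1=0, P2=7, P3=2, P4=2, P5=3)
step 3: fire γ:  (P0=4, P1=0, P2=7, P3=2, P4=2, P5=3) → (P0=5, P1=3, P2=7, P3=2, P4=2, P5=3)
step 4: fire δ:  (P0=5, P1=3, P2=7, P3=2, P4=2, P5=3) → (P0=4, P1=3, P2=7, P3=2, P4=2, P5=3)

YES — reachable via ⟨β, β, γ, δ⟩ (4 firings)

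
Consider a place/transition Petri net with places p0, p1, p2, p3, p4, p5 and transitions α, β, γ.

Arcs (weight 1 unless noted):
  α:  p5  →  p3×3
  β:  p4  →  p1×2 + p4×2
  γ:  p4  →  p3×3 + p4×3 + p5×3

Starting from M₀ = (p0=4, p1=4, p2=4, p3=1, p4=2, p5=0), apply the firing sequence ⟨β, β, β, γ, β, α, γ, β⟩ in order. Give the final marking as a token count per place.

step 1: fire β:  (p0=4, p1=4, p2=4, p3=1, p4=2, p5=0) → (p0=4, p1=6, p2=4, p3=1, p4=3, p5=0)
step 2: fire β:  (p0=4, p1=6, p2=4, p3=1, p4=3, p5=0) → (p0=4, p1=8, p2=4, p3=1, p4=4, p5=0)
step 3: fire β:  (p0=4, p1=8, p2=4, p3=1, p4=4, p5=0) → (p0=4, p1=10, p2=4, p3=1, p4=5, p5=0)
step 4: fire γ:  (p0=4, p1=10, p2=4, p3=1, p4=5, p5=0) → (p0=4, p1=10, p2=4, p3=4, p4=7, p5=3)
step 5: fire β:  (p0=4, p1=10, p2=4, p3=4, p4=7, p5=3) → (p0=4, p1=12, p2=4, p3=4, p4=8, p5=3)
step 6: fire α:  (p0=4, p1=12, p2=4, p3=4, p4=8, p5=3) → (p0=4, p1=12, p2=4, p3=7, p4=8, p5=2)
step 7: fire γ:  (p0=4, p1=12, p2=4, p3=7, p4=8, p5=2) → (p0=4, p1=12, p2=4, p3=10, p4=10, p5=5)
step 8: fire β:  (p0=4, p1=12, p2=4, p3=10, p4=10, p5=5) → (p0=4, p1=14, p2=4, p3=10, p4=11, p5=5)

(p0=4, p1=14, p2=4, p3=10, p4=11, p5=5)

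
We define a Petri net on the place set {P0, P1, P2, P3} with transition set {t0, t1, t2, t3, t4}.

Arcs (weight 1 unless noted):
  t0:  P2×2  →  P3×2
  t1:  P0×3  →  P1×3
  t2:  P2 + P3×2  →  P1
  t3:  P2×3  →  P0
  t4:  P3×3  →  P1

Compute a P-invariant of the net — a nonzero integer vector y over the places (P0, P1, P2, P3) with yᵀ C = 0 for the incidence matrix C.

y = (P0:3, P1:3, P2:1, P3:1)

Incidence matrix C (rows=places, cols=transitions):
       t0   t1   t2   t3   t4
   P0   0   -3    0    1    0
   P1   0    3    1    0    1
   P2  -2    0   -1   -3    0
   P3   2    0   -2    0   -3

Candidate y = [3, 3, 1, 1]; check y·C column-wise:
  col t0: 3·0 + 3·0 + 1·-2 + 1·2 = 0
  col t1: 3·-3 + 3·3 + 1·0 + 1·0 = 0
  col t2: 3·0 + 3·1 + 1·-1 + 1·-2 = 0
  col t3: 3·1 + 3·0 + 1·-3 + 1·0 = 0
  col t4: 3·0 + 3·1 + 1·0 + 1·-3 = 0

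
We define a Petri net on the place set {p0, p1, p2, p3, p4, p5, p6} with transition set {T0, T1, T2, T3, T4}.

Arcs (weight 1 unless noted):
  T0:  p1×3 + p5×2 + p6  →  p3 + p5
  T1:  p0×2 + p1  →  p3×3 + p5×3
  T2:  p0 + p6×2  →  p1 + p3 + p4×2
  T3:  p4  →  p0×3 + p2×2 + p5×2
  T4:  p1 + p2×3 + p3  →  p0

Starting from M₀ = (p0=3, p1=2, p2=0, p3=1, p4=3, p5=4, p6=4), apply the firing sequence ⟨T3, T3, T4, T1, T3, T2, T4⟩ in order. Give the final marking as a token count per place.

(p0=11, p1=0, p2=0, p3=3, p4=2, p5=13, p6=2)

step 1: fire T3:  (p0=3, p1=2, p2=0, p3=1, p4=3, p5=4, p6=4) → (p0=6, p1=2, p2=2, p3=1, p4=2, p5=6, p6=4)
step 2: fire T3:  (p0=6, p1=2, p2=2, p3=1, p4=2, p5=6, p6=4) → (p0=9, p1=2, p2=4, p3=1, p4=1, p5=8, p6=4)
step 3: fire T4:  (p0=9, p1=2, p2=4, p3=1, p4=1, p5=8, p6=4) → (p0=10, p1=1, p2=1, p3=0, p4=1, p5=8, p6=4)
step 4: fire T1:  (p0=10, p1=1, p2=1, p3=0, p4=1, p5=8, p6=4) → (p0=8, p1=0, p2=1, p3=3, p4=1, p5=11, p6=4)
step 5: fire T3:  (p0=8, p1=0, p2=1, p3=3, p4=1, p5=11, p6=4) → (p0=11, p1=0, p2=3, p3=3, p4=0, p5=13, p6=4)
step 6: fire T2:  (p0=11, p1=0, p2=3, p3=3, p4=0, p5=13, p6=4) → (p0=10, p1=1, p2=3, p3=4, p4=2, p5=13, p6=2)
step 7: fire T4:  (p0=10, p1=1, p2=3, p3=4, p4=2, p5=13, p6=2) → (p0=11, p1=0, p2=0, p3=3, p4=2, p5=13, p6=2)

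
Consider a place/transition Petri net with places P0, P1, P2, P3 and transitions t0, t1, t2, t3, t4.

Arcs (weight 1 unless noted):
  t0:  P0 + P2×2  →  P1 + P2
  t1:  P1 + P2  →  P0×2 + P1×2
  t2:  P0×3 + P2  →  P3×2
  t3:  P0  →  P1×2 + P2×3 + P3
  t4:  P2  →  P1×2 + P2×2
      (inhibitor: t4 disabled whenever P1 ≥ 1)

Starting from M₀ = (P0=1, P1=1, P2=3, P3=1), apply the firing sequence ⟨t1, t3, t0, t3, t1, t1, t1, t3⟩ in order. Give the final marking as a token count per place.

step 1: fire t1:  (P0=1, P1=1, P2=3, P3=1) → (P0=3, P1=2, P2=2, P3=1)
step 2: fire t3:  (P0=3, P1=2, P2=2, P3=1) → (P0=2, P1=4, P2=5, P3=2)
step 3: fire t0:  (P0=2, P1=4, P2=5, P3=2) → (P0=1, P1=5, P2=4, P3=2)
step 4: fire t3:  (P0=1, P1=5, P2=4, P3=2) → (P0=0, P1=7, P2=7, P3=3)
step 5: fire t1:  (P0=0, P1=7, P2=7, P3=3) → (P0=2, P1=8, P2=6, P3=3)
step 6: fire t1:  (P0=2, P1=8, P2=6, P3=3) → (P0=4, P1=9, P2=5, P3=3)
step 7: fire t1:  (P0=4, P1=9, P2=5, P3=3) → (P0=6, P1=10, P2=4, P3=3)
step 8: fire t3:  (P0=6, P1=10, P2=4, P3=3) → (P0=5, P1=12, P2=7, P3=4)

(P0=5, P1=12, P2=7, P3=4)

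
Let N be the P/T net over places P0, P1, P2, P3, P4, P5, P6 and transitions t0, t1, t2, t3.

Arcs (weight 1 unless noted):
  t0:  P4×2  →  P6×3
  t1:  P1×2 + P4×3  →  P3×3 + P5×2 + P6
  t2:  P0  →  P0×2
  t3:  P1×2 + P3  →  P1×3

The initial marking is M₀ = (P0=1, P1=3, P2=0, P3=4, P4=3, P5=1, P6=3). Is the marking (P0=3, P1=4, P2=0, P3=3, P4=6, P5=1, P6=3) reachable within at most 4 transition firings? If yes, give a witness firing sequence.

depth 0: 1 marking
depth 1: 5 markings reached so far
depth 2: 12 markings reached so far
depth 3: 22 markings reached so far
depth 4: 35 markings reached so far
target is not among the 35 markings reachable within 4 steps

NO — not reachable within 4 firings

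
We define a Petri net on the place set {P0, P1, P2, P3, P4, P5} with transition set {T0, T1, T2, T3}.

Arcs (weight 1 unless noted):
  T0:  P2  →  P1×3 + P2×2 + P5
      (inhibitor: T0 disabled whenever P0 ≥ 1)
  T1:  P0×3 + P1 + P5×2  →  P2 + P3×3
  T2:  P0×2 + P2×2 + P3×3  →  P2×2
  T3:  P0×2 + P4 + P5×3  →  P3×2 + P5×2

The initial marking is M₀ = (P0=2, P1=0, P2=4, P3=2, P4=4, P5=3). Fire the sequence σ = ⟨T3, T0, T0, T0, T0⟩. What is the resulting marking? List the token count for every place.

step 1: fire T3:  (P0=2, P1=0, P2=4, P3=2, P4=4, P5=3) → (P0=0, P1=0, P2=4, P3=4, P4=3, P5=2)
step 2: fire T0:  (P0=0, P1=0, P2=4, P3=4, P4=3, P5=2) → (P0=0, P1=3, P2=5, P3=4, P4=3, P5=3)
step 3: fire T0:  (P0=0, P1=3, P2=5, P3=4, P4=3, P5=3) → (P0=0, P1=6, P2=6, P3=4, P4=3, P5=4)
step 4: fire T0:  (P0=0, P1=6, P2=6, P3=4, P4=3, P5=4) → (P0=0, P1=9, P2=7, P3=4, P4=3, P5=5)
step 5: fire T0:  (P0=0, P1=9, P2=7, P3=4, P4=3, P5=5) → (P0=0, P1=12, P2=8, P3=4, P4=3, P5=6)

(P0=0, P1=12, P2=8, P3=4, P4=3, P5=6)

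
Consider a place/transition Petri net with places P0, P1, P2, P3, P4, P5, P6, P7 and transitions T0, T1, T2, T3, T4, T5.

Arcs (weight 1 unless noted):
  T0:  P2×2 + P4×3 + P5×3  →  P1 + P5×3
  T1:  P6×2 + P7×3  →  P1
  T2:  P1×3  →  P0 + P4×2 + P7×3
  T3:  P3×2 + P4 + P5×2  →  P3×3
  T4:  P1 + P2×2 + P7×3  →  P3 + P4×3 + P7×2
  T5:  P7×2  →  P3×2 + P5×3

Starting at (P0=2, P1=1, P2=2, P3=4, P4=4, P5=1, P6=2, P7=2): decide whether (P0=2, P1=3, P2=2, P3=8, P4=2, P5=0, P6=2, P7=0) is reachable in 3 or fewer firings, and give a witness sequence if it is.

depth 0: 1 marking
depth 1: 2 markings reached so far
depth 2: 4 markings reached so far
depth 3: 6 markings reached so far
target is not among the 6 markings reachable within 3 steps

NO — not reachable within 3 firings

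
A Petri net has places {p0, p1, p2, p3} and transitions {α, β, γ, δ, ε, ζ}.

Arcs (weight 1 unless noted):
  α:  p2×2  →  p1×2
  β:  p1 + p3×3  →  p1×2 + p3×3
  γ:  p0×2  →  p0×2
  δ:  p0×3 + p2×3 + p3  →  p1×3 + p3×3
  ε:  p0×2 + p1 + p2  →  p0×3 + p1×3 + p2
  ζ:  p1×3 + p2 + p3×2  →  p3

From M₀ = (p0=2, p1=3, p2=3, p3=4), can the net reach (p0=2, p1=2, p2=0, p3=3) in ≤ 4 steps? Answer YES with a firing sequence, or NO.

step 1: fire α:  (p0=2, p1=3, p2=3, p3=4) → (p0=2, p1=5, p2=1, p3=4)
step 2: fire ζ:  (p0=2, p1=5, p2=1, p3=4) → (p0=2, p1=2, p2=0, p3=3)

YES — reachable via ⟨α, ζ⟩ (2 firings)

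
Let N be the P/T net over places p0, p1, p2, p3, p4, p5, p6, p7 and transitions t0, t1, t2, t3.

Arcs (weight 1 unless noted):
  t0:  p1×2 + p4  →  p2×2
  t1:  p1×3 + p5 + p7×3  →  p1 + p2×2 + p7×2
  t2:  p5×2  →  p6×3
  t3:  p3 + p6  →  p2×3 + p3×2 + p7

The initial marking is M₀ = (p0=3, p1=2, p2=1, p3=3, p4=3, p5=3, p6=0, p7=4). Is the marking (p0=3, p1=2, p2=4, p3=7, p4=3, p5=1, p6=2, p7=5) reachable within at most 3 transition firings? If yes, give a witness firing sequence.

depth 0: 1 marking
depth 1: 3 markings reached so far
depth 2: 5 markings reached so far
depth 3: 7 markings reached so far
target is not among the 7 markings reachable within 3 steps

NO — not reachable within 3 firings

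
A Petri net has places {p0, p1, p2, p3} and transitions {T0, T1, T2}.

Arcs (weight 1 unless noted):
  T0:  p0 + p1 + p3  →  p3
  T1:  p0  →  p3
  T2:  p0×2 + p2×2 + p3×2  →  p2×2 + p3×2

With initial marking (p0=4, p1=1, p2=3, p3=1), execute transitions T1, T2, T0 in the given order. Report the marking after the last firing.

step 1: fire T1:  (p0=4, p1=1, p2=3, p3=1) → (p0=3, p1=1, p2=3, p3=2)
step 2: fire T2:  (p0=3, p1=1, p2=3, p3=2) → (p0=1, p1=1, p2=3, p3=2)
step 3: fire T0:  (p0=1, p1=1, p2=3, p3=2) → (p0=0, p1=0, p2=3, p3=2)

(p0=0, p1=0, p2=3, p3=2)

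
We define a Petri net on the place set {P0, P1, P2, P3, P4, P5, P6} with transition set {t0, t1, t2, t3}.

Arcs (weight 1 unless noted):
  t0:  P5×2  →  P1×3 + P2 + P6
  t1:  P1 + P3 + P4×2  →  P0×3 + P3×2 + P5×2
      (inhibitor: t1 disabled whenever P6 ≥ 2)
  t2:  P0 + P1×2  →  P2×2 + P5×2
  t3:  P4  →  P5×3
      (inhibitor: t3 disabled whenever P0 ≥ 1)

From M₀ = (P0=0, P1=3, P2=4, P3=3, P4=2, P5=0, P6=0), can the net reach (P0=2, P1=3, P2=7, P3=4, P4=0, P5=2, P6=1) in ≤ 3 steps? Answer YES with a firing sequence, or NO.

YES — reachable via ⟨t1, t0, t2⟩ (3 firings)

step 1: fire t1:  (P0=0, P1=3, P2=4, P3=3, P4=2, P5=0, P6=0) → (P0=3, P1=2, P2=4, P3=4, P4=0, P5=2, P6=0)
step 2: fire t0:  (P0=3, P1=2, P2=4, P3=4, P4=0, P5=2, P6=0) → (P0=3, P1=5, P2=5, P3=4, P4=0, P5=0, P6=1)
step 3: fire t2:  (P0=3, P1=5, P2=5, P3=4, P4=0, P5=0, P6=1) → (P0=2, P1=3, P2=7, P3=4, P4=0, P5=2, P6=1)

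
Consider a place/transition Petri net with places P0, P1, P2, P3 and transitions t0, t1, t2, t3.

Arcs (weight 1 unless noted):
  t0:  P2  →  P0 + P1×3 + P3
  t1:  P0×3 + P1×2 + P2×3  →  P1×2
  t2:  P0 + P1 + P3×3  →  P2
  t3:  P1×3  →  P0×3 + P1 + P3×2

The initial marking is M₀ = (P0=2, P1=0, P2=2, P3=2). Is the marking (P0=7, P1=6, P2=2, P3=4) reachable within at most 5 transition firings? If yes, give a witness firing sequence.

NO — not reachable within 5 firings

depth 0: 1 marking
depth 1: 2 markings reached so far
depth 2: 5 markings reached so far
depth 3: 8 markings reached so far
depth 4: 11 markings reached so far
depth 5: 14 markings reached so far
target is not among the 14 markings reachable within 5 steps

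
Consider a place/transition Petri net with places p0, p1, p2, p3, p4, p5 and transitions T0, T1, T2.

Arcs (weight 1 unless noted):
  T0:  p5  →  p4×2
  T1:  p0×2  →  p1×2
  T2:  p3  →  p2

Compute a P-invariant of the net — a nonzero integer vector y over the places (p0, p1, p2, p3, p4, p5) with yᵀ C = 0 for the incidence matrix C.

Incidence matrix C (rows=places, cols=transitions):
       T0   T1   T2
   p0   0   -2    0
   p1   0    2    0
   p2   0    0    1
   p3   0    0   -1
   p4   2    0    0
   p5  -1    0    0

Candidate y = [1, 1, 0, 0, 0, 0]; check y·C column-wise:
  col T0: 1·0 + 1·0 + 0·2 + 0·-1 = 0
  col T1: 1·-2 + 1·2 = 0
  col T2: 1·0 + 1·0 + 0·1 + 0·-1 = 0

y = (p0:1, p1:1, p2:0, p3:0, p4:0, p5:0)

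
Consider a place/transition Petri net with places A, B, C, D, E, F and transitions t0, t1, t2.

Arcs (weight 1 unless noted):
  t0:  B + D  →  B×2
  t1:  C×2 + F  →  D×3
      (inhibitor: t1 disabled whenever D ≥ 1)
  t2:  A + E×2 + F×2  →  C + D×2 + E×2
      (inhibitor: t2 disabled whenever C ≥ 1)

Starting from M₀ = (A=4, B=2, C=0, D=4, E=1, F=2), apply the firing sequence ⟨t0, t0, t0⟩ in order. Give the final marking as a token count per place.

step 1: fire t0:  (A=4, B=2, C=0, D=4, E=1, F=2) → (A=4, B=3, C=0, D=3, E=1, F=2)
step 2: fire t0:  (A=4, B=3, C=0, D=3, E=1, F=2) → (A=4, B=4, C=0, D=2, E=1, F=2)
step 3: fire t0:  (A=4, B=4, C=0, D=2, E=1, F=2) → (A=4, B=5, C=0, D=1, E=1, F=2)

(A=4, B=5, C=0, D=1, E=1, F=2)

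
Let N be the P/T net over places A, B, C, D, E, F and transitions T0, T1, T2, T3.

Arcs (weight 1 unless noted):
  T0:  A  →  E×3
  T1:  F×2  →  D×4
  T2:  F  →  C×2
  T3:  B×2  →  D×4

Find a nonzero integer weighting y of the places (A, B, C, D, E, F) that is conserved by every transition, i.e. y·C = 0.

y = (A:3, B:0, C:0, D:0, E:1, F:0)

Incidence matrix C (rows=places, cols=transitions):
       T0   T1   T2   T3
    A  -1    0    0    0
    B   0    0    0   -2
    C   0    0    2    0
    D   0    4    0    4
    E   3    0    0    0
    F   0   -2   -1    0

Candidate y = [3, 0, 0, 0, 1, 0]; check y·C column-wise:
  col T0: 3·-1 + 1·3 = 0
  col T1: 3·0 + 0·4 + 1·0 + 0·-2 = 0
  col T2: 3·0 + 0·2 + 1·0 + 0·-1 = 0
  col T3: 3·0 + 0·-2 + 0·4 + 1·0 = 0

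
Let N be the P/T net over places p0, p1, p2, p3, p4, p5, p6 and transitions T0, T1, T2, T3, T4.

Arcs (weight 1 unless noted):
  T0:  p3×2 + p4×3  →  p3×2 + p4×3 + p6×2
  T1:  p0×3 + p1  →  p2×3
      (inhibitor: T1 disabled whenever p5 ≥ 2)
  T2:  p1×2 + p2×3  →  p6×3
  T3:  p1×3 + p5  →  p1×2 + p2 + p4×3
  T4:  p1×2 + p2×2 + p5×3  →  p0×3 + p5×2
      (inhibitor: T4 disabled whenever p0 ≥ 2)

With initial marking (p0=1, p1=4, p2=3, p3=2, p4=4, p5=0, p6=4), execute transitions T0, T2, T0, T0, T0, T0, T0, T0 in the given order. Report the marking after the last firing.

(p0=1, p1=2, p2=0, p3=2, p4=4, p5=0, p6=21)

step 1: fire T0:  (p0=1, p1=4, p2=3, p3=2, p4=4, p5=0, p6=4) → (p0=1, p1=4, p2=3, p3=2, p4=4, p5=0, p6=6)
step 2: fire T2:  (p0=1, p1=4, p2=3, p3=2, p4=4, p5=0, p6=6) → (p0=1, p1=2, p2=0, p3=2, p4=4, p5=0, p6=9)
step 3: fire T0:  (p0=1, p1=2, p2=0, p3=2, p4=4, p5=0, p6=9) → (p0=1, p1=2, p2=0, p3=2, p4=4, p5=0, p6=11)
step 4: fire T0:  (p0=1, p1=2, p2=0, p3=2, p4=4, p5=0, p6=11) → (p0=1, p1=2, p2=0, p3=2, p4=4, p5=0, p6=13)
step 5: fire T0:  (p0=1, p1=2, p2=0, p3=2, p4=4, p5=0, p6=13) → (p0=1, p1=2, p2=0, p3=2, p4=4, p5=0, p6=15)
step 6: fire T0:  (p0=1, p1=2, p2=0, p3=2, p4=4, p5=0, p6=15) → (p0=1, p1=2, p2=0, p3=2, p4=4, p5=0, p6=17)
step 7: fire T0:  (p0=1, p1=2, p2=0, p3=2, p4=4, p5=0, p6=17) → (p0=1, p1=2, p2=0, p3=2, p4=4, p5=0, p6=19)
step 8: fire T0:  (p0=1, p1=2, p2=0, p3=2, p4=4, p5=0, p6=19) → (p0=1, p1=2, p2=0, p3=2, p4=4, p5=0, p6=21)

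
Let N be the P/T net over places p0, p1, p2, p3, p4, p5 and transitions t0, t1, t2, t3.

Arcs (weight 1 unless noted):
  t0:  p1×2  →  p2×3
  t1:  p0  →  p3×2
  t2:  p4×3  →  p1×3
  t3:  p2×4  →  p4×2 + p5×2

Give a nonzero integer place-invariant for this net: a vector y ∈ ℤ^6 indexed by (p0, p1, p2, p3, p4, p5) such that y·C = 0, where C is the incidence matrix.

y = (p0:2, p1:0, p2:0, p3:1, p4:0, p5:0)

Incidence matrix C (rows=places, cols=transitions):
       t0   t1   t2   t3
   p0   0   -1    0    0
   p1  -2    0    3    0
   p2   3    0    0   -4
   p3   0    2    0    0
   p4   0    0   -3    2
   p5   0    0    0    2

Candidate y = [2, 0, 0, 1, 0, 0]; check y·C column-wise:
  col t0: 2·0 + 0·-2 + 0·3 + 1·0 = 0
  col t1: 2·-1 + 1·2 = 0
  col t2: 2·0 + 0·3 + 1·0 + 0·-3 = 0
  col t3: 2·0 + 0·-4 + 1·0 + 0·2 + 0·2 = 0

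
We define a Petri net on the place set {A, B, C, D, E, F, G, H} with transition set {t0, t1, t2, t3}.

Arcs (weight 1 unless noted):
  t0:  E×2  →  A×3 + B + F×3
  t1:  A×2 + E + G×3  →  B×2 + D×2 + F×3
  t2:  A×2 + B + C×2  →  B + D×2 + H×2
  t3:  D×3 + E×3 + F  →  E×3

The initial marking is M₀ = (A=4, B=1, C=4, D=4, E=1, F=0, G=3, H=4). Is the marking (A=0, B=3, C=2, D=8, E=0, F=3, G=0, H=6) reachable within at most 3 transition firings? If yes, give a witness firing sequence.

YES — reachable via ⟨t1, t2⟩ (2 firings)

step 1: fire t1:  (A=4, B=1, C=4, D=4, E=1, F=0, G=3, H=4) → (A=2, B=3, C=4, D=6, E=0, F=3, G=0, H=4)
step 2: fire t2:  (A=2, B=3, C=4, D=6, E=0, F=3, G=0, H=4) → (A=0, B=3, C=2, D=8, E=0, F=3, G=0, H=6)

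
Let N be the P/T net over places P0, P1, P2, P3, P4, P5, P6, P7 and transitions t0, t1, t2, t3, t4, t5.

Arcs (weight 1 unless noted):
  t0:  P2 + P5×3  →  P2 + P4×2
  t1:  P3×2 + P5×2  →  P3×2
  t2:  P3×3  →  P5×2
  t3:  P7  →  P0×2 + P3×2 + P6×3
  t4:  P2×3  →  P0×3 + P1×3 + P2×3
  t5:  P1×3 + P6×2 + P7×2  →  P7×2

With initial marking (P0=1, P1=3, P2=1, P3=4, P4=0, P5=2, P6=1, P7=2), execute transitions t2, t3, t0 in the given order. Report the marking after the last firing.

(P0=3, P1=3, P2=1, P3=3, P4=2, P5=1, P6=4, P7=1)

step 1: fire t2:  (P0=1, P1=3, P2=1, P3=4, P4=0, P5=2, P6=1, P7=2) → (P0=1, P1=3, P2=1, P3=1, P4=0, P5=4, P6=1, P7=2)
step 2: fire t3:  (P0=1, P1=3, P2=1, P3=1, P4=0, P5=4, P6=1, P7=2) → (P0=3, P1=3, P2=1, P3=3, P4=0, P5=4, P6=4, P7=1)
step 3: fire t0:  (P0=3, P1=3, P2=1, P3=3, P4=0, P5=4, P6=4, P7=1) → (P0=3, P1=3, P2=1, P3=3, P4=2, P5=1, P6=4, P7=1)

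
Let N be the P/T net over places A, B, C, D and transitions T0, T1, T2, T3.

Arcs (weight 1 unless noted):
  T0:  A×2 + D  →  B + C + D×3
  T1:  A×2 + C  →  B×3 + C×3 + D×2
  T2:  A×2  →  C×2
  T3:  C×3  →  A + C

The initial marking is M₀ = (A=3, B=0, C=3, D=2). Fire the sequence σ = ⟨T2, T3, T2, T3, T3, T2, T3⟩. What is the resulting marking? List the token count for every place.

step 1: fire T2:  (A=3, B=0, C=3, D=2) → (A=1, B=0, C=5, D=2)
step 2: fire T3:  (A=1, B=0, C=5, D=2) → (A=2, B=0, C=3, D=2)
step 3: fire T2:  (A=2, B=0, C=3, D=2) → (A=0, B=0, C=5, D=2)
step 4: fire T3:  (A=0, B=0, C=5, D=2) → (A=1, B=0, C=3, D=2)
step 5: fire T3:  (A=1, B=0, C=3, D=2) → (A=2, B=0, C=1, D=2)
step 6: fire T2:  (A=2, B=0, C=1, D=2) → (A=0, B=0, C=3, D=2)
step 7: fire T3:  (A=0, B=0, C=3, D=2) → (A=1, B=0, C=1, D=2)

(A=1, B=0, C=1, D=2)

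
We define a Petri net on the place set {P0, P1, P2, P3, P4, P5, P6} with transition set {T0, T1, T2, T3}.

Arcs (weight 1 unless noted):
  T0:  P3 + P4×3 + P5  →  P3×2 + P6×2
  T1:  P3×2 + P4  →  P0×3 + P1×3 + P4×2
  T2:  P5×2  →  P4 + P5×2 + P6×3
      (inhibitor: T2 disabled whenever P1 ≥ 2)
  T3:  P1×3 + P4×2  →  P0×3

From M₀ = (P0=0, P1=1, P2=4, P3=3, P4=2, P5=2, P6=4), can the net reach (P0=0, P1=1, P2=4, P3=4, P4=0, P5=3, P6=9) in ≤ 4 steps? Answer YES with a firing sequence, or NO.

depth 0: 1 marking
depth 1: 3 markings reached so far
depth 2: 8 markings reached so far
depth 3: 13 markings reached so far
depth 4: 19 markings reached so far
target is not among the 19 markings reachable within 4 steps

NO — not reachable within 4 firings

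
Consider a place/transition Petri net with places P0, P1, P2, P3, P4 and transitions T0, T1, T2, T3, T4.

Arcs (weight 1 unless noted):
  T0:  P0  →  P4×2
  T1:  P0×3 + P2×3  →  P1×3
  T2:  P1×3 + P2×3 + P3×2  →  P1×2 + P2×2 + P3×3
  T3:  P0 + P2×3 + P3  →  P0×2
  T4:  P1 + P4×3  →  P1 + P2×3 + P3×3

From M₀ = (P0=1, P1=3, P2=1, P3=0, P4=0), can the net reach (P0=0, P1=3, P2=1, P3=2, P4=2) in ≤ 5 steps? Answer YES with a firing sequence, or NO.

NO — not reachable within 5 firings

depth 0: 1 marking
depth 1: 2 markings reached so far
depth 2: 2 markings reached so far
(frontier empty at depth 2; search complete)
target is not among the 2 markings reachable within 5 steps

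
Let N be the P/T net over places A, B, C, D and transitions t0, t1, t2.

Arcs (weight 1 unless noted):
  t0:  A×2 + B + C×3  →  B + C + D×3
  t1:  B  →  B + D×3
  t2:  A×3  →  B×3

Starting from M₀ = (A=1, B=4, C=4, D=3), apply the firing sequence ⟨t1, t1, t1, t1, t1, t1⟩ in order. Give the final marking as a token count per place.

step 1: fire t1:  (A=1, B=4, C=4, D=3) → (A=1, B=4, C=4, D=6)
step 2: fire t1:  (A=1, B=4, C=4, D=6) → (A=1, B=4, C=4, D=9)
step 3: fire t1:  (A=1, B=4, C=4, D=9) → (A=1, B=4, C=4, D=12)
step 4: fire t1:  (A=1, B=4, C=4, D=12) → (A=1, B=4, C=4, D=15)
step 5: fire t1:  (A=1, B=4, C=4, D=15) → (A=1, B=4, C=4, D=18)
step 6: fire t1:  (A=1, B=4, C=4, D=18) → (A=1, B=4, C=4, D=21)

(A=1, B=4, C=4, D=21)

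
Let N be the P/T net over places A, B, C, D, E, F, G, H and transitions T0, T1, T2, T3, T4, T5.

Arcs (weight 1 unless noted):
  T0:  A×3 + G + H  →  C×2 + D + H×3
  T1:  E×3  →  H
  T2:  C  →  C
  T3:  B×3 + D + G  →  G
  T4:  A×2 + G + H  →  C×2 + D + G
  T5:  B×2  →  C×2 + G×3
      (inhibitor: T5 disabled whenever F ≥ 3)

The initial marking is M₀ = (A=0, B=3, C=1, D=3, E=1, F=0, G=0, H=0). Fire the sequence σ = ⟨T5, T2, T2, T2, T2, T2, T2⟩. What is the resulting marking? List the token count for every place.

(A=0, B=1, C=3, D=3, E=1, F=0, G=3, H=0)

step 1: fire T5:  (A=0, B=3, C=1, D=3, E=1, F=0, G=0, H=0) → (A=0, B=1, C=3, D=3, E=1, F=0, G=3, H=0)
step 2: fire T2:  (A=0, B=1, C=3, D=3, E=1, F=0, G=3, H=0) → (A=0, B=1, C=3, D=3, E=1, F=0, G=3, H=0)
step 3: fire T2:  (A=0, B=1, C=3, D=3, E=1, F=0, G=3, H=0) → (A=0, B=1, C=3, D=3, E=1, F=0, G=3, H=0)
step 4: fire T2:  (A=0, B=1, C=3, D=3, E=1, F=0, G=3, H=0) → (A=0, B=1, C=3, D=3, E=1, F=0, G=3, H=0)
step 5: fire T2:  (A=0, B=1, C=3, D=3, E=1, F=0, G=3, H=0) → (A=0, B=1, C=3, D=3, E=1, F=0, G=3, H=0)
step 6: fire T2:  (A=0, B=1, C=3, D=3, E=1, F=0, G=3, H=0) → (A=0, B=1, C=3, D=3, E=1, F=0, G=3, H=0)
step 7: fire T2:  (A=0, B=1, C=3, D=3, E=1, F=0, G=3, H=0) → (A=0, B=1, C=3, D=3, E=1, F=0, G=3, H=0)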